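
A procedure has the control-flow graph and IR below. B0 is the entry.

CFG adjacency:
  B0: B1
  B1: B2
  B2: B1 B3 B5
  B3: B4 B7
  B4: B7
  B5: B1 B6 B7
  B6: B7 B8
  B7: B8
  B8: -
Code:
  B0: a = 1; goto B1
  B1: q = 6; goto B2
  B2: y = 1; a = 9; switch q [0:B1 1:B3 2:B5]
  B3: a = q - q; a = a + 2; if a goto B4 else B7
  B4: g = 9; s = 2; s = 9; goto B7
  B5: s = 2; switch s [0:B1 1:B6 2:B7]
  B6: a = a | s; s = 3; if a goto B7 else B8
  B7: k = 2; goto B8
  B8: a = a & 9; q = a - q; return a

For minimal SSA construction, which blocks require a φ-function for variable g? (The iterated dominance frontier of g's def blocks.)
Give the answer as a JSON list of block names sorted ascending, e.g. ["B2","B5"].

idom tree: B1←B0 B2←B1 B3←B2 B4←B3 B5←B2 B6←B5 B7←B2 B8←B2
Join-block Dom:
  B1: preds {B0,B2,B5}: {B0} ∩ {B0,B1,B2} ∩ {B0,B1,B2,B5} = {B0}; idom=B0
  B7: preds {B3,B4,B5,B6}: {B0,B1,B2,B3} ∩ {B0,B1,B2,B3,B4} ∩ {B0,B1,B2,B5} ∩ {B0,B1,B2,B5,B6} = {B0,B1,B2}; idom=B2
  B8: preds {B6,B7}: {B0,B1,B2,B5,B6} ∩ {B0,B1,B2,B7} = {B0,B1,B2}; idom=B2

Frontier:
  B1←B0: walk · to B0
  B1←B2: walk B2→B1 to B0
  B1←B5: walk B5→B2→B1 to B0
  B7←B3: walk B3 to B2
  B7←B4: walk B4→B3 to B2
  B7←B5: walk B5 to B2
  B7←B6: walk B6→B5 to B2
  B8←B6: walk B6→B5 to B2
  B8←B7: walk B7 to B2
  B0: DF=∅
  B1: DF={B1}
  B2: DF={B1}
  B3: DF={B7}
  B4: DF={B7}
  B5: DF={B1,B7,B8}
  B6: DF={B7,B8}
  B7: DF={B8}
  B8: DF=∅

φ for g: defs {B4}
  DF⁺ = {B7,B8}

Answer: ["B7", "B8"]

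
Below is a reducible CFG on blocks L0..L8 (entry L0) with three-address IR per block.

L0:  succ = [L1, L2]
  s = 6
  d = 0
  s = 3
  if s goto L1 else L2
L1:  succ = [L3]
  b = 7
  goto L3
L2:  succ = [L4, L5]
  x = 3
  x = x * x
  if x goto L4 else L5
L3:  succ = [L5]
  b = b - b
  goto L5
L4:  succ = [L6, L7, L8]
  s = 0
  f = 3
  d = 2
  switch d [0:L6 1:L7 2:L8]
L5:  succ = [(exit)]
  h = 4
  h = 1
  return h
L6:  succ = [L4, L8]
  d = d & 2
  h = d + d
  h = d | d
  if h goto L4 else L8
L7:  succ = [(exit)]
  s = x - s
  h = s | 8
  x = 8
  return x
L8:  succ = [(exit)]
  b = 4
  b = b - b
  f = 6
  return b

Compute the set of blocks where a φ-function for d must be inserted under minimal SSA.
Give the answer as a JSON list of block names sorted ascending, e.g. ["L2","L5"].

idom tree: L1←L0 L2←L0 L3←L1 L4←L2 L5←L0 L6←L4 L7←L4 L8←L4
Dom at joins:
  L4: preds {L2,L6}: {L0,L2} ∩ {L0,L2,L4,L6} = {L0,L2}; idom=L2
  L5: preds {L2,L3}: {L0,L2} ∩ {L0,L1,L3} = {L0}; idom=L0
  L8: preds {L4,L6}: {L0,L2,L4} ∩ {L0,L2,L4,L6} = {L0,L2,L4}; idom=L4

Frontier:
  L4←L2: walk · to L2
  L4←L6: walk L6→L4 to L2
  L5←L2: walk L2 to L0
  L5←L3: walk L3→L1 to L0
  L8←L4: walk · to L4
  L8←L6: walk L6 to L4
  L0: DF=∅
  L1: DF={L5}
  L2: DF={L5}
  L3: DF={L5}
  L4: DF={L4}
  L5: DF=∅
  L6: DF={L4,L8}
  L7: DF=∅
  L8: DF=∅

φ for d: defs {L0,L4,L6}
  DF⁺ = {L4,L8}

Answer: ["L4", "L8"]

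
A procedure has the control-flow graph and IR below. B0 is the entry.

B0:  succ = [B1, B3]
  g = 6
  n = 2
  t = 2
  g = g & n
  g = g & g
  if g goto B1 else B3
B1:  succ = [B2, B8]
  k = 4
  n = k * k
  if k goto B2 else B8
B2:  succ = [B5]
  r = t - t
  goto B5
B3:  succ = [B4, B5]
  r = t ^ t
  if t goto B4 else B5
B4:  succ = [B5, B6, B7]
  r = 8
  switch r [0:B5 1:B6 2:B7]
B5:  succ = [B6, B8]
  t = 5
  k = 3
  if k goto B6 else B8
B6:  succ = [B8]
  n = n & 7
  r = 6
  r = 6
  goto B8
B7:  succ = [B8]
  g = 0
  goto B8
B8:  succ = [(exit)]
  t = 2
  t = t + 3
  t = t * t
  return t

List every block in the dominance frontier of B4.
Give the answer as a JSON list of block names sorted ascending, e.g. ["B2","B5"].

idom tree: B1←B0 B2←B1 B3←B0 B4←B3 B5←B0 B6←B0 B7←B4 B8←B0
Dom at joins:
  B5: preds {B2,B3,B4}: {B0,B1,B2} ∩ {B0,B3} ∩ {B0,B3,B4} = {B0}; idom=B0
  B6: preds {B4,B5}: {B0,B3,B4} ∩ {B0,B5} = {B0}; idom=B0
  B8: preds {B1,B5,B6,B7}: {B0,B1} ∩ {B0,B5} ∩ {B0,B6} ∩ {B0,B3,B4,B7} = {B0}; idom=B0

Frontier:
  B5←B2: walk B2→B1 to B0
  B5←B3: walk B3 to B0
  B5←B4: walk B4→B3 to B0
  B6←B4: walk B4→B3 to B0
  B6←B5: walk B5 to B0
  B8←B1: walk B1 to B0
  B8←B5: walk B5 to B0
  B8←B6: walk B6 to B0
  B8←B7: walk B7→B4→B3 to B0
  B0 → ∅
  B1 → {B5,B8}
  B2 → {B5}
  B3 → {B5,B6,B8}
  B4 → {B5,B6,B8}
  B5 → {B6,B8}
  B6 → {B8}
  B7 → {B8}
  B8 → ∅

DF(B4) = ["B5", "B6", "B8"]

Answer: ["B5", "B6", "B8"]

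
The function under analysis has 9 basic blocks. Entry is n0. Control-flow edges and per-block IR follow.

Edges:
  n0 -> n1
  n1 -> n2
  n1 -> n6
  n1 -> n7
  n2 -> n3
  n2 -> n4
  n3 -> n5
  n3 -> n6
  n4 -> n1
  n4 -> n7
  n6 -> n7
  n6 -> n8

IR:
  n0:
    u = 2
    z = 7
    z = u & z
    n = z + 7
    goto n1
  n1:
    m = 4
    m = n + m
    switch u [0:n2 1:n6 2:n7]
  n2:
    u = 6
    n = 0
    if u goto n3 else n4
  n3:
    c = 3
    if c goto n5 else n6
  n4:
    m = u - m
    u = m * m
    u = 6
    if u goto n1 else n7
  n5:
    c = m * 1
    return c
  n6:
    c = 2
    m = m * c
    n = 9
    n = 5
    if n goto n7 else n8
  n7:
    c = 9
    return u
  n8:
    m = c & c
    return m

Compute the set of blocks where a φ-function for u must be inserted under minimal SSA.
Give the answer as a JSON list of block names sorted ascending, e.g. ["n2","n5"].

idom tree: n1←n0 n2←n1 n3←n2 n4←n2 n5←n3 n6←n1 n7←n1 n8←n6
Join-block Dom:
  n1: preds {n0,n4}: {n0} ∩ {n0,n1,n2,n4} = {n0}; idom=n0
  n6: preds {n1,n3}: {n0,n1} ∩ {n0,n1,n2,n3} = {n0,n1}; idom=n1
  n7: preds {n1,n4,n6}: {n0,n1} ∩ {n0,n1,n2,n4} ∩ {n0,n1,n6} = {n0,n1}; idom=n1

DF walk-up:
  n1←n0: walk · to n0
  n1←n4: walk n4→n2→n1 to n0
  n6←n1: walk · to n1
  n6←n3: walk n3→n2 to n1
  n7←n1: walk · to n1
  n7←n4: walk n4→n2 to n1
  n7←n6: walk n6 to n1
  n0: DF=∅
  n1: DF={n1}
  n2: DF={n1,n6,n7}
  n3: DF={n6}
  n4: DF={n1,n7}
  n5: DF=∅
  n6: DF={n7}
  n7: DF=∅
  n8: DF=∅

φ for u: defs {n0,n2,n4}
  DF⁺ = {n1,n6,n7}

Answer: ["n1", "n6", "n7"]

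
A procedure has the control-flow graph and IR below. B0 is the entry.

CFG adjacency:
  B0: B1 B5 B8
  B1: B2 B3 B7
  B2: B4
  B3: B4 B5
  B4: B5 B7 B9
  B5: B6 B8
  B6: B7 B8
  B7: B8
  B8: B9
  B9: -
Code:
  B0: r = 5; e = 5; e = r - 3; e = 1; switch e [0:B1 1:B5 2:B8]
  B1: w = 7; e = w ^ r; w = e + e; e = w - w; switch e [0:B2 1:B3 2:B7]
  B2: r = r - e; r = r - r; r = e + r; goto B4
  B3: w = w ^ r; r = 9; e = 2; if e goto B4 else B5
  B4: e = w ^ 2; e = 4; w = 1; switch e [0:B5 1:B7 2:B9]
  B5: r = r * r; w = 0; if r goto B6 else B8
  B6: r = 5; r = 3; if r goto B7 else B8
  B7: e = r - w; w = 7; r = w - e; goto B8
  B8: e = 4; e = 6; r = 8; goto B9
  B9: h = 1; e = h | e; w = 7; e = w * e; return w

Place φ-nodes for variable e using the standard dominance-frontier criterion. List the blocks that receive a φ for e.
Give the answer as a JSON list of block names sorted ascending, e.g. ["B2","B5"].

Answer: ["B4", "B5", "B7", "B8", "B9"]

Working:
idom tree: B1←B0 B2←B1 B3←B1 B4←B1 B5←B0 B6←B5 B7←B0 B8←B0 B9←B0
Join-block Dom:
  B4: preds {B2,B3}: {B0,B1,B2} ∩ {B0,B1,B3} = {B0,B1}; idom=B1
  B5: preds {B0,B3,B4}: {B0} ∩ {B0,B1,B3} ∩ {B0,B1,B4} = {B0}; idom=B0
  B7: preds {B1,B4,B6}: {B0,B1} ∩ {B0,B1,B4} ∩ {B0,B5,B6} = {B0}; idom=B0
  B8: preds {B0,B5,B6,B7}: {B0} ∩ {B0,B5} ∩ {B0,B5,B6} ∩ {B0,B7} = {B0}; idom=B0
  B9: preds {B4,B8}: {B0,B1,B4} ∩ {B0,B8} = {B0}; idom=B0

DF walk-up:
  B4←B2: walk B2 to B1
  B4←B3: walk B3 to B1
  B5←B0: walk · to B0
  B5←B3: walk B3→B1 to B0
  B5←B4: walk B4→B1 to B0
  B7←B1: walk B1 to B0
  B7←B4: walk B4→B1 to B0
  B7←B6: walk B6→B5 to B0
  B8←B0: walk · to B0
  B8←B5: walk B5 to B0
  B8←B6: walk B6→B5 to B0
  B8←B7: walk B7 to B0
  B9←B4: walk B4→B1 to B0
  B9←B8: walk B8 to B0
  B0: DF=∅
  B1: DF={B5,B7,B9}
  B2: DF={B4}
  B3: DF={B4,B5}
  B4: DF={B5,B7,B9}
  B5: DF={B7,B8}
  B6: DF={B7,B8}
  B7: DF={B8}
  B8: DF={B9}
  B9: DF=∅

φ for e: defs {B0,B1,B3,B4,B7,B8,B9}
  DF⁺ = {B4,B5,B7,B8,B9}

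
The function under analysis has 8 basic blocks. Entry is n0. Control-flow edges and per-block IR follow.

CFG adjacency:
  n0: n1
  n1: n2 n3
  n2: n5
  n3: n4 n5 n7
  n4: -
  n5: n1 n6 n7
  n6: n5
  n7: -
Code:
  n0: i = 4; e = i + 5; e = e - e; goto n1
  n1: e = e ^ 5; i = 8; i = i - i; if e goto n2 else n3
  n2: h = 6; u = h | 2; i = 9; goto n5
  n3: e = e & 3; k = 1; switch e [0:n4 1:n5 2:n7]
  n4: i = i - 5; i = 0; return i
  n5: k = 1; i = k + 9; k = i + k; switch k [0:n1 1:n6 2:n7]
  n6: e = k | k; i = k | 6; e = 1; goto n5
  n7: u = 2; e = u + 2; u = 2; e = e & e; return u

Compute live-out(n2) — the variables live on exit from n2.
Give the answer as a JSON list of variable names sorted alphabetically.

Answer: ["e"]

Analysis:
Block summaries:
  n0 def {e,i} use ∅
  n1 def {e,i} use {e}
  n2 def {h,i,u} use ∅
  n3 def {e,k} use {e}
  n4 def {i} use {i}
  n5 def {i,k} use ∅
  n6 def {e,i} use {k}
  n7 def {e,u} use ∅

Backward fixpoint:
  n0 li=∅ lo={e}
  n1 li={e} lo={e,i}
  n2 li={e} lo={e}
  n3 li={e,i} lo={e,i}
  n4 li={i} lo=∅
  n5 li={e} lo={e,k}
  n6 li={k} lo={e}
  n7 li=∅ lo=∅

live-out(n2) = ["e"]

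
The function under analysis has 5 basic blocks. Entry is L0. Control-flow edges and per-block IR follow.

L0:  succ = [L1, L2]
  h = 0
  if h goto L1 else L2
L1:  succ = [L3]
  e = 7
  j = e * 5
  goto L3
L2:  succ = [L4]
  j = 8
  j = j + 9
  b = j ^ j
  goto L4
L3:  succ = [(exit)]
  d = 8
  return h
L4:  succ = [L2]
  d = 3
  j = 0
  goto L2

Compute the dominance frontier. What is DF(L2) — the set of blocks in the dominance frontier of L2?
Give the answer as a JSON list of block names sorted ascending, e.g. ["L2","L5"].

Answer: ["L2"]

Analysis:
idom tree: L1←L0 L2←L0 L3←L1 L4←L2
Join-block Dom:
  L2: preds {L0,L4}: {L0} ∩ {L0,L2,L4} = {L0}; idom=L0

Frontier:
  L2←L0: walk · to L0
  L2←L4: walk L4→L2 to L0
  L0: DF=∅
  L1: DF=∅
  L2: DF={L2}
  L3: DF=∅
  L4: DF={L2}

DF(L2) = ["L2"]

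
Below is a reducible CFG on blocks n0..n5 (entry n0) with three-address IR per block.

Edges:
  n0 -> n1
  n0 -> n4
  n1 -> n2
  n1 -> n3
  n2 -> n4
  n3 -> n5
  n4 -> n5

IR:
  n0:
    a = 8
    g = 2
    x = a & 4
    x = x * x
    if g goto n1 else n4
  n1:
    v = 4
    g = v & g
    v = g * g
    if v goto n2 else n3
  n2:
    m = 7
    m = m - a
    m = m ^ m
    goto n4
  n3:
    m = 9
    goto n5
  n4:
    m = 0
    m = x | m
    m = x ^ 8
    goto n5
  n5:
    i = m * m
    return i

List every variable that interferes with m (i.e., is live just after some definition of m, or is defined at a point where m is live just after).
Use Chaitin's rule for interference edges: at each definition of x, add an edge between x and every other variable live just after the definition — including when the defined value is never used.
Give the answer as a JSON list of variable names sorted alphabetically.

Block summaries:
  n0 def {a,g,x} use ∅
  n1 def {g,v} use {g}
  n2 def {m} use {a}
  n3 def {m} use ∅
  n4 def {m} use {x}
  n5 def {i} use {m}

Liveness:
  n0 li=∅ lo={a,g,x}
  n1 li={a,g,x} lo={a,x}
  n2 li={a,x} lo={x}
  n3 li=∅ lo={m}
  n4 li={x} lo={m}
  n5 li={m} lo=∅

Interfere edges:
  a↔{g,m,v,x}
  g↔{a,v,x}
  i↔∅
  m↔{a,x}
  v↔{a,g,x}
  x↔{a,g,m,v}

N(m) = ["a", "x"]

Answer: ["a", "x"]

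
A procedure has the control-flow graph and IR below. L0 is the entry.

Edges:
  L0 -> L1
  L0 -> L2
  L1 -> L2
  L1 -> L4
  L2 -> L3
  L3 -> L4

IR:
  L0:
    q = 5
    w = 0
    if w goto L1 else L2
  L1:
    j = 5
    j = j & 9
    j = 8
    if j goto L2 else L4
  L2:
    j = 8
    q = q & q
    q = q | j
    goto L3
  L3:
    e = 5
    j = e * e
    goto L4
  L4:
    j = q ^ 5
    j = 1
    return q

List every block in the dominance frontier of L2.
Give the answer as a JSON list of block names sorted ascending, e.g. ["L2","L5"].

idom tree: L1←L0 L2←L0 L3←L2 L4←L0
Dom∩ at merges:
  L2: preds {L0,L1}: {L0} ∩ {L0,L1} = {L0}; idom=L0
  L4: preds {L1,L3}: {L0,L1} ∩ {L0,L2,L3} = {L0}; idom=L0

DF derivation:
  L2←L0: walk · to L0
  L2←L1: walk L1 to L0
  L4←L1: walk L1 to L0
  L4←L3: walk L3→L2 to L0
  L0: DF=∅
  L1: DF={L2,L4}
  L2: DF={L4}
  L3: DF={L4}
  L4: DF=∅

DF(L2) = ["L4"]

Answer: ["L4"]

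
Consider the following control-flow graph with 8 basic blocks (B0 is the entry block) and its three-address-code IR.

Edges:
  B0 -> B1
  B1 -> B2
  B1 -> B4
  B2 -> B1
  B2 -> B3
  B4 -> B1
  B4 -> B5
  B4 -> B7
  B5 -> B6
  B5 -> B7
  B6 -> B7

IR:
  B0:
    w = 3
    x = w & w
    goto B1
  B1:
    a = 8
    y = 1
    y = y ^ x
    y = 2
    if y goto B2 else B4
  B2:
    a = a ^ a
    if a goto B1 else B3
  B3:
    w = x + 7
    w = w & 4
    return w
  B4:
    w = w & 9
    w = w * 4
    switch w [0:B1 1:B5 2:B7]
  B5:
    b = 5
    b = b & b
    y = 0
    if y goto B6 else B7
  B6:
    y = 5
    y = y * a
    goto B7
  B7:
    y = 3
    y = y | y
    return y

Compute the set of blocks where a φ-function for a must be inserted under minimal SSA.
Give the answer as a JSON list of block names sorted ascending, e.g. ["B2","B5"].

idom tree: B1←B0 B2←B1 B3←B2 B4←B1 B5←B4 B6←B5 B7←B4
Dom at joins:
  B1: preds {B0,B2,B4}: {B0} ∩ {B0,B1,B2} ∩ {B0,B1,B4} = {B0}; idom=B0
  B7: preds {B4,B5,B6}: {B0,B1,B4} ∩ {B0,B1,B4,B5} ∩ {B0,B1,B4,B5,B6} = {B0,B1,B4}; idom=B4

Frontier:
  join B1 pred B0: · stop@B0
  join B1 pred B2: B2→B1 stop@B0
  join B1 pred B4: B4→B1 stop@B0
  join B7 pred B4: · stop@B4
  join B7 pred B5: B5 stop@B4
  join B7 pred B6: B6→B5 stop@B4
  B0: DF=∅
  B1: DF={B1}
  B2: DF={B1}
  B3: DF=∅
  B4: DF={B1}
  B5: DF={B7}
  B6: DF={B7}
  B7: DF=∅

φ for a: defs {B1,B2}
  DF⁺ = {B1}

Answer: ["B1"]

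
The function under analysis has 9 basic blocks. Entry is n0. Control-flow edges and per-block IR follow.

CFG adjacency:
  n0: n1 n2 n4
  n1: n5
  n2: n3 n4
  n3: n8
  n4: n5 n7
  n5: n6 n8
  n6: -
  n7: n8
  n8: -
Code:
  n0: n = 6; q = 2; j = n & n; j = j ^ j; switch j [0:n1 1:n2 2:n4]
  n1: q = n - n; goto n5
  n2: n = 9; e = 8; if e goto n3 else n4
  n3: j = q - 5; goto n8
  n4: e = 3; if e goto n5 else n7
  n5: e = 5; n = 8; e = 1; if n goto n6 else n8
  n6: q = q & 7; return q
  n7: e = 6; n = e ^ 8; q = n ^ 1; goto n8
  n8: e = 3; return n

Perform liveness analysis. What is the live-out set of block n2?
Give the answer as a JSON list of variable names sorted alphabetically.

Answer: ["n", "q"]

Working:
Per-block:
  n0 def {j,n,q} use ∅
  n1 def {q} use {n}
  n2 def {e,n} use ∅
  n3 def {j} use {q}
  n4 def {e} use ∅
  n5 def {e,n} use ∅
  n6 def {q} use {q}
  n7 def {e,n,q} use ∅
  n8 def {e} use {n}

Backward fixpoint:
  n0 li=∅ lo={n,q}
  n1 li={n} lo={q}
  n2 li={q} lo={n,q}
  n3 li={n,q} lo={n}
  n4 li={q} lo={q}
  n5 li={q} lo={n,q}
  n6 li={q} lo=∅
  n7 li=∅ lo={n}
  n8 li={n} lo=∅

live-out(n2) = ["n", "q"]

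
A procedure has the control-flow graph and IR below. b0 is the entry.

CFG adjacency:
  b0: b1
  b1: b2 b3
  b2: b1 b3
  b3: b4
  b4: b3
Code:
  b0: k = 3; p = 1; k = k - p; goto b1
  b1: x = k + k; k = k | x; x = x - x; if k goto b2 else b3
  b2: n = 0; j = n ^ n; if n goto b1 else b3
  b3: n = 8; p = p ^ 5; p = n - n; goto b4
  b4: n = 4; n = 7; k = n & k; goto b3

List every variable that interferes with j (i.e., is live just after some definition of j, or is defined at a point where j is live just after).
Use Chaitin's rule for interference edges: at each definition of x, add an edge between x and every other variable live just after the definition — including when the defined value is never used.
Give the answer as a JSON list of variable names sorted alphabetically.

Per-block:
  b0: def={k,p} ue=∅
  b1: def={k,x} ue={k}
  b2: def={j,n} ue=∅
  b3: def={n,p} ue={p}
  b4: def={k,n} ue={k}

Live sets:
  live b0: ∅→{k,p}
  live b1: {k,p}→{k,p}
  live b2: {k,p}→{k,p}
  live b3: {k,p}→{k,p}
  live b4: {k,p}→{k,p}

Interfere edges:
  j: {k,n,p}
  k: {j,n,p,x}
  n: {j,k,p}
  p: {j,k,n,x}
  x: {k,p}

N(j) = ["k", "n", "p"]

Answer: ["k", "n", "p"]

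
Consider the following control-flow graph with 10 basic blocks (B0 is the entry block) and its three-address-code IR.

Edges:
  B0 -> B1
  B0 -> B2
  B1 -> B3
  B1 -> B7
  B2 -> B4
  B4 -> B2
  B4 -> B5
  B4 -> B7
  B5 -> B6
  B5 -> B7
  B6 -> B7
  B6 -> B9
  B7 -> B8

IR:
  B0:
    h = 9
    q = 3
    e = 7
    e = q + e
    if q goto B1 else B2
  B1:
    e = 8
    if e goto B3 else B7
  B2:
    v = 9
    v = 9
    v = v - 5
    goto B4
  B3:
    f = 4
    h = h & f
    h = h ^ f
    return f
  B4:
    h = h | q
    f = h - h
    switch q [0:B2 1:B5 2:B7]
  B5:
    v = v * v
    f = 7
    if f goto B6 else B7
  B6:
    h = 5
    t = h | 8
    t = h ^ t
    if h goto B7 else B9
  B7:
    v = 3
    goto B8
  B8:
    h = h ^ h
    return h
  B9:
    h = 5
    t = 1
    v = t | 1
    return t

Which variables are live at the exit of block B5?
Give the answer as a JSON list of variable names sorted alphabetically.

Block summaries:
  B0 def {e,h,q} use ∅
  B1 def {e} use ∅
  B2 def {v} use ∅
  B3 def {f,h} use {h}
  B4 def {f,h} use {h,q}
  B5 def {f,v} use {v}
  B6 def {h,t} use ∅
  B7 def {v} use ∅
  B8 def {h} use {h}
  B9 def {h,t,v} use ∅

Liveness:
  live B0: ∅→{h,q}
  live B1: {h}→{h}
  live B2: {h,q}→{h,q,v}
  live B3: {h}→∅
  live B4: {h,q,v}→{h,q,v}
  live B5: {h,v}→{h}
  live B6: ∅→{h}
  live B7: {h}→{h}
  live B8: {h}→∅
  live B9: ∅→∅

live-out(B5) = ["h"]

Answer: ["h"]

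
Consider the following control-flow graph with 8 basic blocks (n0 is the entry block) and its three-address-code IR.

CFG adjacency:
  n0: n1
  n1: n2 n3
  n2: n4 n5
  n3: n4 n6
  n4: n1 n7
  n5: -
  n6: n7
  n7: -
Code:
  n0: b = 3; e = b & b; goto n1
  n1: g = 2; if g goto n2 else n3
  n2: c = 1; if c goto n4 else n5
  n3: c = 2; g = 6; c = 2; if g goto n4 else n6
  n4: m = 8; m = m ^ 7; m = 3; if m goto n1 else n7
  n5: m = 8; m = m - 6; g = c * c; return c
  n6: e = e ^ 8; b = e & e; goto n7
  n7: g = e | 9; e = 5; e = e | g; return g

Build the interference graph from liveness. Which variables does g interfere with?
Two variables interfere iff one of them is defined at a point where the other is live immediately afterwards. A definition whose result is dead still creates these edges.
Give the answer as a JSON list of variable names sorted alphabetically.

def/use:
  n0: {b,e} / ∅
  n1: {g} / ∅
  n2: {c} / ∅
  n3: {c,g} / ∅
  n4: {m} / ∅
  n5: {g,m} / {c}
  n6: {b,e} / {e}
  n7: {e,g} / {e}

Live sets:
  live n0: ∅→{e}
  live n1: {e}→{e}
  live n2: {e}→{c,e}
  live n3: {e}→{e}
  live n4: {e}→{e}
  live n5: {c}→∅
  live n6: {e}→{e}
  live n7: {e}→∅

Interference:
  b↔{e}
  c↔{e,g,m}
  e↔{b,c,g,m}
  g↔{c,e}
  m↔{c,e}

N(g) = ["c", "e"]

Answer: ["c", "e"]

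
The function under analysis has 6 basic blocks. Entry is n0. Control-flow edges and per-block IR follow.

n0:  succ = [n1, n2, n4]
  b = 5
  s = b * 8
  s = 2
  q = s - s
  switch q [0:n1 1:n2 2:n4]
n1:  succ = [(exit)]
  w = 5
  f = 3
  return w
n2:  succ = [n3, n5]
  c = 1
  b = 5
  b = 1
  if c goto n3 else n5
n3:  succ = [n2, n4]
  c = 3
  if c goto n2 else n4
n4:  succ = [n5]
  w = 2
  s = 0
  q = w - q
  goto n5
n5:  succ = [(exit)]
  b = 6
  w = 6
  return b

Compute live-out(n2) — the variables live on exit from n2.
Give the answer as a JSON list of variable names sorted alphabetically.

Block summaries:
  n0: {b,q,s} / ∅
  n1: {f,w} / ∅
  n2: {b,c} / ∅
  n3: {c} / ∅
  n4: {q,s,w} / {q}
  n5: {b,w} / ∅

Live sets:
  n0: in=∅ out={q}
  n1: in=∅ out=∅
  n2: in={q} out={q}
  n3: in={q} out={q}
  n4: in={q} out=∅
  n5: in=∅ out=∅

live-out(n2) = ["q"]

Answer: ["q"]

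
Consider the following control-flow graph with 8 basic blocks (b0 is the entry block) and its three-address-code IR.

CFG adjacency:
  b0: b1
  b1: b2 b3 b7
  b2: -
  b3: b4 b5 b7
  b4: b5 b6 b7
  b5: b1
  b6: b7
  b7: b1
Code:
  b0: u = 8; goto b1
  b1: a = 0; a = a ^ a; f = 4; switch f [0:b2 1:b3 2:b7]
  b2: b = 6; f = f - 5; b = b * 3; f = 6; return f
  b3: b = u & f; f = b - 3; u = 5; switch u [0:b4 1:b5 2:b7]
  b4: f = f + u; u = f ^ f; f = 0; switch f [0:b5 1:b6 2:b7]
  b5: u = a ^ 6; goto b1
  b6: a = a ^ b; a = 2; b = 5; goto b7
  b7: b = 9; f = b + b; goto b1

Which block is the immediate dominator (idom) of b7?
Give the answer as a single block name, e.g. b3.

Answer: b1

Analysis:
idom tree: b1←b0 b2←b1 b3←b1 b4←b3 b5←b3 b6←b4 b7←b1
Join-block Dom:
  b1: preds {b0,b5,b7}: {b0} ∩ {b0,b1,b3,b5} ∩ {b0,b1,b7} = {b0}; idom=b0
  b5: preds {b3,b4}: {b0,b1,b3} ∩ {b0,b1,b3,b4} = {b0,b1,b3}; idom=b3
  b7: preds {b1,b3,b4,b6}: {b0,b1} ∩ {b0,b1,b3} ∩ {b0,b1,b3,b4} ∩ {b0,b1,b3,b4,b6} = {b0,b1}; idom=b1

idom(b7) = b1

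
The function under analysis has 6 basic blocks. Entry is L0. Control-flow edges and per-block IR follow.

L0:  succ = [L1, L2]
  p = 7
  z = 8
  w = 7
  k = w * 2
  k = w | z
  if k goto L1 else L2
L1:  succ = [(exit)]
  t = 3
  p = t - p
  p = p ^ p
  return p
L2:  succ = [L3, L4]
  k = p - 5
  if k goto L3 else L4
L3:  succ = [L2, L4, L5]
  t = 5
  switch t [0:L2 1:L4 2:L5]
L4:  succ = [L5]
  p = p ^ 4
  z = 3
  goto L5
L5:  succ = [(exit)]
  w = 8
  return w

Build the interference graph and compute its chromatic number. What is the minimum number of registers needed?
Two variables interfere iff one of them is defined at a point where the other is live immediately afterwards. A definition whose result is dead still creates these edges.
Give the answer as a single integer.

Answer: 4

Analysis:
Block summaries:
  L0 def {k,p,w,z} use ∅
  L1 def {p,t} use {p}
  L2 def {k} use {p}
  L3 def {t} use ∅
  L4 def {p,z} use {p}
  L5 def {w} use ∅

Live sets:
  L0 li=∅ lo={p}
  L1 li={p} lo=∅
  L2 li={p} lo={p}
  L3 li={p} lo={p}
  L4 li={p} lo=∅
  L5 li=∅ lo=∅

Interference:
  k: {p,w,z}
  p: {k,t,w,z}
  t: {p}
  w: {k,p,z}
  z: {k,p,w}

Chromatic number:
  {k,p,w,z} pairwise interfere (4-clique) ⇒ χ ≥ 4
  assign k→c1 p→c0 t→c1 w→c2 z→c3 — no edge inside a register ⇒ χ ≤ 4
  χ = 4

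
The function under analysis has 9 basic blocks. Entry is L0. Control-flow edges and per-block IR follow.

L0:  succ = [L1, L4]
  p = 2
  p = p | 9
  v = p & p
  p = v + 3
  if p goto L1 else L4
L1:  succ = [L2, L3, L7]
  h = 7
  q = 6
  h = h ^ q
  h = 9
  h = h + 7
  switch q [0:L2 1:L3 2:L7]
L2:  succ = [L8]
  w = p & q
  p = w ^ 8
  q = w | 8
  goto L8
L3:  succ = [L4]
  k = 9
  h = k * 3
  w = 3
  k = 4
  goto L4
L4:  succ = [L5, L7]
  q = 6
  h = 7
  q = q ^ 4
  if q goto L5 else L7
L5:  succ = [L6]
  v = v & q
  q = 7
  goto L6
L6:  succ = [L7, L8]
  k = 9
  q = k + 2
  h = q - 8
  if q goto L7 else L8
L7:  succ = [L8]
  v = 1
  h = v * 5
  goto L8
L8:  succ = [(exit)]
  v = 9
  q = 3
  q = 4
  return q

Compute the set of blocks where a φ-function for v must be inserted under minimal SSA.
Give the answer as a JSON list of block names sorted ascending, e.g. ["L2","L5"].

idom tree: L1←L0 L2←L1 L3←L1 L4←L0 L5←L4 L6←L5 L7←L0 L8←L0
Join-block Dom:
  L4: preds {L0,L3}: {L0} ∩ {L0,L1,L3} = {L0}; idom=L0
  L7: preds {L1,L4,L6}: {L0,L1} ∩ {L0,L4} ∩ {L0,L4,L5,L6} = {L0}; idom=L0
  L8: preds {L2,L6,L7}: {L0,L1,L2} ∩ {L0,L4,L5,L6} ∩ {L0,L7} = {L0}; idom=L0

DF derivation:
  L4←L0: walk · to L0
  L4←L3: walk L3→L1 to L0
  L7←L1: walk L1 to L0
  L7←L4: walk L4 to L0
  L7←L6: walk L6→L5→L4 to L0
  L8←L2: walk L2→L1 to L0
  L8←L6: walk L6→L5→L4 to L0
  L8←L7: walk L7 to L0
  DF(L0)=∅
  DF(L1)={L4,L7,L8}
  DF(L2)={L8}
  DF(L3)={L4}
  DF(L4)={L7,L8}
  DF(L5)={L7,L8}
  DF(L6)={L7,L8}
  DF(L7)={L8}
  DF(L8)=∅

φ for v: defs {L0,L5,L7,L8}
  DF⁺ = {L7,L8}

Answer: ["L7", "L8"]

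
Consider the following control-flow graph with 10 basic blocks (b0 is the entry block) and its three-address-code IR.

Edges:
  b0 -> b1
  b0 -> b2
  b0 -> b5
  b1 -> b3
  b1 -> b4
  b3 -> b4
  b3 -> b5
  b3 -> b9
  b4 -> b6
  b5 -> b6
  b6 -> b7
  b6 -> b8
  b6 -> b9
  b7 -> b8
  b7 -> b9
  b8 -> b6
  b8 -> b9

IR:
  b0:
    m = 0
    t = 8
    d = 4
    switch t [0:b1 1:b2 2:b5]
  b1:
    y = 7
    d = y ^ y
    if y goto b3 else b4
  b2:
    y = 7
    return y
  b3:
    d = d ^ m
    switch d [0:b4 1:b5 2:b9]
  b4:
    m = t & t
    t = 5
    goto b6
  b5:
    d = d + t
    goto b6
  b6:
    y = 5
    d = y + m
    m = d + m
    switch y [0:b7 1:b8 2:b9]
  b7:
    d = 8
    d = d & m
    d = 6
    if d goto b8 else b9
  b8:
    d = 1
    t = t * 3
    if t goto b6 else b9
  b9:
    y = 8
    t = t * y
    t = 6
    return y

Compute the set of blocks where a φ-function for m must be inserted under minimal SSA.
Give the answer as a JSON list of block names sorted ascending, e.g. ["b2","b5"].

Answer: ["b6", "b9"]

Working:
idom tree: b1←b0 b2←b0 b3←b1 b4←b1 b5←b0 b6←b0 b7←b6 b8←b6 b9←b0
Join-block Dom:
  b4: preds {b1,b3}: {b0,b1} ∩ {b0,b1,b3} = {b0,b1}; idom=b1
  b5: preds {b0,b3}: {b0} ∩ {b0,b1,b3} = {b0}; idom=b0
  b6: preds {b4,b5,b8}: {b0,b1,b4} ∩ {b0,b5} ∩ {b0,b6,b8} = {b0}; idom=b0
  b8: preds {b6,b7}: {b0,b6} ∩ {b0,b6,b7} = {b0,b6}; idom=b6
  b9: preds {b3,b6,b7,b8}: {b0,b1,b3} ∩ {b0,b6} ∩ {b0,b6,b7} ∩ {b0,b6,b8} = {b0}; idom=b0

DF derivation:
  b4←b1: walk · to b1
  b4←b3: walk b3 to b1
  b5←b0: walk · to b0
  b5←b3: walk b3→b1 to b0
  b6←b4: walk b4→b1 to b0
  b6←b5: walk b5 to b0
  b6←b8: walk b8→b6 to b0
  b8←b6: walk · to b6
  b8←b7: walk b7 to b6
  b9←b3: walk b3→b1 to b0
  b9←b6: walk b6 to b0
  b9←b7: walk b7→b6 to b0
  b9←b8: walk b8→b6 to b0
  b0 → ∅
  b1 → {b5,b6,b9}
  b2 → ∅
  b3 → {b4,b5,b9}
  b4 → {b6}
  b5 → {b6}
  b6 → {b6,b9}
  b7 → {b8,b9}
  b8 → {b6,b9}
  b9 → ∅

φ for m: defs {b0,b4,b6}
  DF⁺ = {b6,b9}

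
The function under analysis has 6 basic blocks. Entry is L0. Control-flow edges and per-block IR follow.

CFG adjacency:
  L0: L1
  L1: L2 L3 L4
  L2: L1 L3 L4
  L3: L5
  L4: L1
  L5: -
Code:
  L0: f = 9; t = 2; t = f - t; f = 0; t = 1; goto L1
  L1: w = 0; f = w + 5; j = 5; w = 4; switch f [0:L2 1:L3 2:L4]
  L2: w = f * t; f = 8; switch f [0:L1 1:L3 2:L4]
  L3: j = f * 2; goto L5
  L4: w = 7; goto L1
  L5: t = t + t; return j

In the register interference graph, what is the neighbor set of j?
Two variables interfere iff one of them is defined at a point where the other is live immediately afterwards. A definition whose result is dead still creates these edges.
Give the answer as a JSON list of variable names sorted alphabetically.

Answer: ["f", "t"]

Analysis:
Block summaries:
  L0 def {f,t} use ∅
  L1 def {f,j,w} use ∅
  L2 def {f,w} use {f,t}
  L3 def {j} use {f}
  L4 def {w} use ∅
  L5 def {t} use {j,t}

Live sets:
  L0 li=∅ lo={t}
  L1 li={t} lo={f,t}
  L2 li={f,t} lo={f,t}
  L3 li={f,t} lo={j,t}
  L4 li={t} lo={t}
  L5 li={j,t} lo=∅

Interfere edges:
  f: {j,t,w}
  j: {f,t}
  t: {f,j,w}
  w: {f,t}

N(j) = ["f", "t"]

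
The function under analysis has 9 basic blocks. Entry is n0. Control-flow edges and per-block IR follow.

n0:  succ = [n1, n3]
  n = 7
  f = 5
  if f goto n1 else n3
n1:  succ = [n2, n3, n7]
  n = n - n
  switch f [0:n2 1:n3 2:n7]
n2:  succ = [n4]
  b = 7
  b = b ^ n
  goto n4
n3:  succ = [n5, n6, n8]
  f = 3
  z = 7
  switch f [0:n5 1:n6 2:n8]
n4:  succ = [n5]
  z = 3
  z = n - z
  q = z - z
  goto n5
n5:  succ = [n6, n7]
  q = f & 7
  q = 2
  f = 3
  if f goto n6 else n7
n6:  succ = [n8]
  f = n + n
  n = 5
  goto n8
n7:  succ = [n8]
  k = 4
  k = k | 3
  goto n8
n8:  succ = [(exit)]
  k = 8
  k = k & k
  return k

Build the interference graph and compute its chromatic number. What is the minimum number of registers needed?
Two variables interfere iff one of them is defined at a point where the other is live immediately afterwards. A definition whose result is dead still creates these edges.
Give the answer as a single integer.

def/use:
  n0: def={f,n} ue=∅
  n1: def={n} ue={f,n}
  n2: def={b} ue={n}
  n3: def={f,z} ue=∅
  n4: def={q,z} ue={n}
  n5: def={f,q} ue={f}
  n6: def={f,n} ue={n}
  n7: def={k} ue=∅
  n8: def={k} ue=∅

Live sets:
  n0: in=∅ out={f,n}
  n1: in={f,n} out={f,n}
  n2: in={f,n} out={f,n}
  n3: in={n} out={f,n}
  n4: in={f,n} out={f,n}
  n5: in={f,n} out={n}
  n6: in={n} out=∅
  n7: in=∅ out=∅
  n8: in=∅ out=∅

Conflict graph:
  b — {f,n}
  f — {b,n,q,z}
  k — ∅
  n — {b,f,q,z}
  q — {f,n}
  z — {f,n}

Registers:
  clique {b,f,n} ⇒ need ≥ 3
  assign b→c2 f→c0 k→c0 n→c1 q→c2 z→c2 — no edge inside a register ⇒ χ ≤ 3
  χ = 3

Answer: 3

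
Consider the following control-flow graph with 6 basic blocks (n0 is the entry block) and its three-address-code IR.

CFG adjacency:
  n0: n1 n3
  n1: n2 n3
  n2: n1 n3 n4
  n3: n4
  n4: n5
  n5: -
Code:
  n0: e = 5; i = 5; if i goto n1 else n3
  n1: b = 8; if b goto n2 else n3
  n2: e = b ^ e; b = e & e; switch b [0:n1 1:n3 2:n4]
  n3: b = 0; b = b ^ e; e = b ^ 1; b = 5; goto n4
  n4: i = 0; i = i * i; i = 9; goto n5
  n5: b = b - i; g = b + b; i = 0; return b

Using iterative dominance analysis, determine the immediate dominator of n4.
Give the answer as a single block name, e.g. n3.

idom tree: n1←n0 n2←n1 n3←n0 n4←n0 n5←n4
Dom∩ at merges:
  n1: preds {n0,n2}: {n0} ∩ {n0,n1,n2} = {n0}; idom=n0
  n3: preds {n0,n1,n2}: {n0} ∩ {n0,n1} ∩ {n0,n1,n2} = {n0}; idom=n0
  n4: preds {n2,n3}: {n0,n1,n2} ∩ {n0,n3} = {n0}; idom=n0

idom(n4) = n0

Answer: n0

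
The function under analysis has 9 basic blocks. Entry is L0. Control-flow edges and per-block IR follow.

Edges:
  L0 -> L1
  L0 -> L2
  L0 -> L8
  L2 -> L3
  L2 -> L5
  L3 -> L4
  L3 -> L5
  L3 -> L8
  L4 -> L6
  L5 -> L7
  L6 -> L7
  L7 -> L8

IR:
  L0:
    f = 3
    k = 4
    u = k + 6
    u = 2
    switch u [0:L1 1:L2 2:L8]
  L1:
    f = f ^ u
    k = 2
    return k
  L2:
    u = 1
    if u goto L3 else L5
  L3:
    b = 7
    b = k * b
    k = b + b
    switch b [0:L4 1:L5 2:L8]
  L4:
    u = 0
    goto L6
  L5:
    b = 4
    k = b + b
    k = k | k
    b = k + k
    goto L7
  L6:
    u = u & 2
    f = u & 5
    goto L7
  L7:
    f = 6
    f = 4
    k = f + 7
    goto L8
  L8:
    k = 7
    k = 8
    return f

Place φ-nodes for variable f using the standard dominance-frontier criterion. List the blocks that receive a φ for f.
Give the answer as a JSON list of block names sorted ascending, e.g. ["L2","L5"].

Answer: ["L7", "L8"]

Working:
idom tree: L1←L0 L2←L0 L3←L2 L4←L3 L5←L2 L6←L4 L7←L2 L8←L0
Join-block Dom:
  L5: preds {L2,L3}: {L0,L2} ∩ {L0,L2,L3} = {L0,L2}; idom=L2
  L7: preds {L5,L6}: {L0,L2,L5} ∩ {L0,L2,L3,L4,L6} = {L0,L2}; idom=L2
  L8: preds {L0,L3,L7}: {L0} ∩ {L0,L2,L3} ∩ {L0,L2,L7} = {L0}; idom=L0

DF walk-up:
  join L5 pred L2: · stop@L2
  join L5 pred L3: L3 stop@L2
  join L7 pred L5: L5 stop@L2
  join L7 pred L6: L6→L4→L3 stop@L2
  join L8 pred L0: · stop@L0
  join L8 pred L3: L3→L2 stop@L0
  join L8 pred L7: L7→L2 stop@L0
  DF(L0)=∅
  DF(L1)=∅
  DF(L2)={L8}
  DF(L3)={L5,L7,L8}
  DF(L4)={L7}
  DF(L5)={L7}
  DF(L6)={L7}
  DF(L7)={L8}
  DF(L8)=∅

φ for f: defs {L0,L1,L6,L7}
  DF⁺ = {L7,L8}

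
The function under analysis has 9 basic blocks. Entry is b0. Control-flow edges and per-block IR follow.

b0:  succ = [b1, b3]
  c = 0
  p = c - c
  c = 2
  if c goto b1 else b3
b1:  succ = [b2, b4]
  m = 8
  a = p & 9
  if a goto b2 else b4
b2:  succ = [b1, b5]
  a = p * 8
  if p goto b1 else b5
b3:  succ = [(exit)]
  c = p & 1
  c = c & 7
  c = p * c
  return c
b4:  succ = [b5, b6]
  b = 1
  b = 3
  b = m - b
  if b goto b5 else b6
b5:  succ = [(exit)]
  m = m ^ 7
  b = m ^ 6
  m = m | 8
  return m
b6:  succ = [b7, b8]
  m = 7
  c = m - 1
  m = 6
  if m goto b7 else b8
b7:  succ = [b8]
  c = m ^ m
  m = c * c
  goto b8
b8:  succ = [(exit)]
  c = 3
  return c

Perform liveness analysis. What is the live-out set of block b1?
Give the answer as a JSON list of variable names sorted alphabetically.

Answer: ["m", "p"]

Working:
def/use:
  b0: {c,p} / ∅
  b1: {a,m} / {p}
  b2: {a} / {p}
  b3: {c} / {p}
  b4: {b} / {m}
  b5: {b,m} / {m}
  b6: {c,m} / ∅
  b7: {c,m} / {m}
  b8: {c} / ∅

Live sets:
  b0 li=∅ lo={p}
  b1 li={p} lo={m,p}
  b2 li={m,p} lo={m,p}
  b3 li={p} lo=∅
  b4 li={m} lo={m}
  b5 li={m} lo=∅
  b6 li=∅ lo={m}
  b7 li={m} lo=∅
  b8 li=∅ lo=∅

live-out(b1) = ["m", "p"]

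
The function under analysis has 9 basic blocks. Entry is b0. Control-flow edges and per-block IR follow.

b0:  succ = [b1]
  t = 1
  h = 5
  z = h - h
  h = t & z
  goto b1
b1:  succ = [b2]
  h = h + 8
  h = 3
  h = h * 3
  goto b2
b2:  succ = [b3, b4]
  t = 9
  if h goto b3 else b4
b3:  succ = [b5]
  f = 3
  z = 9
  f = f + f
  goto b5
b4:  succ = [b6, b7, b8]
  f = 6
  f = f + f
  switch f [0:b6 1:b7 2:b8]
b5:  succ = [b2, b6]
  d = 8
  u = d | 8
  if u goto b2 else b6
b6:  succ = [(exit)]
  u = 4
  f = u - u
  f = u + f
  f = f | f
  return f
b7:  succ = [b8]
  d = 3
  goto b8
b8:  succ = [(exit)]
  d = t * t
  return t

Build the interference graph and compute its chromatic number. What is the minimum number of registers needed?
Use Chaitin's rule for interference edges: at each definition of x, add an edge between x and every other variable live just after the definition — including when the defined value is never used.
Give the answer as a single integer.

Answer: 4

Working:
def/use:
  b0: {h,t,z} / ∅
  b1: {h} / {h}
  b2: {t} / {h}
  b3: {f,z} / ∅
  b4: {f} / ∅
  b5: {d,u} / ∅
  b6: {f,u} / ∅
  b7: {d} / ∅
  b8: {d} / {t}

Liveness:
  b0 li=∅ lo={h}
  b1 li={h} lo={h}
  b2 li={h} lo={h,t}
  b3 li={h} lo={h}
  b4 li={t} lo={t}
  b5 li={h} lo={h}
  b6 li=∅ lo=∅
  b7 li={t} lo={t}
  b8 li={t} lo=∅

Interference:
  d: {h,t}
  f: {h,t,u,z}
  h: {d,f,t,u,z}
  t: {d,f,h,z}
  u: {f,h}
  z: {f,h,t}

Registers:
  lower bound: {f,h,t,z} mutually conflict ⇒ χ ≥ 4
  assign d→c1 f→c1 h→c0 t→c2 u→c2 z→c3 — no edge inside a register ⇒ χ ≤ 4
  χ = 4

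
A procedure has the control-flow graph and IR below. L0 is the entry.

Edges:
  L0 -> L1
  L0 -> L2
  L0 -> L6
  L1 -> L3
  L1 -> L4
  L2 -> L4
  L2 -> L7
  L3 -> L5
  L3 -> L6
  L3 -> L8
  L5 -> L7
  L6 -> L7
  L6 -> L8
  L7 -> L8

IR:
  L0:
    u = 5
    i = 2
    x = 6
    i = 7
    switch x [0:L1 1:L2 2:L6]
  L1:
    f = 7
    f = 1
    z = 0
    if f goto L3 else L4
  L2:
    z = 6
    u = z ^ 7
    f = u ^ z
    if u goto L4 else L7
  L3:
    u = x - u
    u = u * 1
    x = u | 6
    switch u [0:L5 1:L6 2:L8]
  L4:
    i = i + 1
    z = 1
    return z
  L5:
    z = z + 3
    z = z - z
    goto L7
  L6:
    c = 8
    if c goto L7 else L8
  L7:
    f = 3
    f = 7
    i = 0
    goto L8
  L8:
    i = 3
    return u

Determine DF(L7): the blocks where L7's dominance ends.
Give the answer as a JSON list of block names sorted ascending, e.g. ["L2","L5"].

Answer: ["L8"]

Derivation:
idom tree: L1←L0 L2←L0 L3←L1 L4←L0 L5←L3 L6←L0 L7←L0 L8←L0
Dom∩ at merges:
  L4: preds {L1,L2}: {L0,L1} ∩ {L0,L2} = {L0}; idom=L0
  L6: preds {L0,L3}: {L0} ∩ {L0,L1,L3} = {L0}; idom=L0
  L7: preds {L2,L5,L6}: {L0,L2} ∩ {L0,L1,L3,L5} ∩ {L0,L6} = {L0}; idom=L0
  L8: preds {L3,L6,L7}: {L0,L1,L3} ∩ {L0,L6} ∩ {L0,L7} = {L0}; idom=L0

DF walk-up:
  L4←L1: walk L1 to L0
  L4←L2: walk L2 to L0
  L6←L0: walk · to L0
  L6←L3: walk L3→L1 to L0
  L7←L2: walk L2 to L0
  L7←L5: walk L5→L3→L1 to L0
  L7←L6: walk L6 to L0
  L8←L3: walk L3→L1 to L0
  L8←L6: walk L6 to L0
  L8←L7: walk L7 to L0
  L0: DF=∅
  L1: DF={L4,L6,L7,L8}
  L2: DF={L4,L7}
  L3: DF={L6,L7,L8}
  L4: DF=∅
  L5: DF={L7}
  L6: DF={L7,L8}
  L7: DF={L8}
  L8: DF=∅

DF(L7) = ["L8"]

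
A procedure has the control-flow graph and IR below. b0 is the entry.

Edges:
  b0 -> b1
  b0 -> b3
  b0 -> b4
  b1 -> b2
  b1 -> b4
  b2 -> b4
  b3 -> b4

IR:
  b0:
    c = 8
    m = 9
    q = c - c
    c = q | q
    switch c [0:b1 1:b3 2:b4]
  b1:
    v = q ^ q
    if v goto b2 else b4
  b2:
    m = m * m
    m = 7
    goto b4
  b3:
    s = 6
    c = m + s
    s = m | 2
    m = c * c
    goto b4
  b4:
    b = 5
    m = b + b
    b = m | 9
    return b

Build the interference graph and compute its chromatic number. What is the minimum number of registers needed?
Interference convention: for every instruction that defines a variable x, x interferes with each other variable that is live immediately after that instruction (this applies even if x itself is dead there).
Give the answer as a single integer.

Block summaries:
  b0 def {c,m,q} use ∅
  b1 def {v} use {q}
  b2 def {m} use {m}
  b3 def {c,m,s} use {m}
  b4 def {b,m} use ∅

Backward fixpoint:
  b0 li=∅ lo={m,q}
  b1 li={m,q} lo={m}
  b2 li={m} lo=∅
  b3 li={m} lo=∅
  b4 li=∅ lo=∅

Conflict graph:
  b: ∅
  c: {m,q,s}
  m: {c,q,s,v}
  q: {c,m}
  s: {c,m}
  v: {m}

Chromatic number:
  clique {c,m,q} ⇒ need ≥ 3
  3-colouring: R0={b,m}  R1={c,v}  R2={q,s}
  χ = 3

Answer: 3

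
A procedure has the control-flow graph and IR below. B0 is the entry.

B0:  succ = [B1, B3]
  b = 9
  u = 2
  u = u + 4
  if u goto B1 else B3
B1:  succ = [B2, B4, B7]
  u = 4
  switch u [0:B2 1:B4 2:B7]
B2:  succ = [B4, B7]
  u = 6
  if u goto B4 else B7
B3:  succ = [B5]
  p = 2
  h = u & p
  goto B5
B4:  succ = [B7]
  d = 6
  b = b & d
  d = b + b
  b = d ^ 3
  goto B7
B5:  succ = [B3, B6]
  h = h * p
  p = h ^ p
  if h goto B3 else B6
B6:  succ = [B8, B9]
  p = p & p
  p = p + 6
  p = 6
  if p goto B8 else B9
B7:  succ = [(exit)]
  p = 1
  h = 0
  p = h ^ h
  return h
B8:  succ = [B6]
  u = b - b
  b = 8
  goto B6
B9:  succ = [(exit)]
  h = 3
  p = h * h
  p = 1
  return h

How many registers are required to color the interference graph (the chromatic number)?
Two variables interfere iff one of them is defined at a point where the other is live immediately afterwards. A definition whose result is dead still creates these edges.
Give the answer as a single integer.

Answer: 4

Working:
def/use:
  B0: def={b,u} ue=∅
  B1: def={u} ue=∅
  B2: def={u} ue=∅
  B3: def={h,p} ue={u}
  B4: def={b,d} ue={b}
  B5: def={h,p} ue={h,p}
  B6: def={p} ue={p}
  B7: def={h,p} ue=∅
  B8: def={b,u} ue={b}
  B9: def={h,p} ue=∅

Backward fixpoint:
  B0 li=∅ lo={b,u}
  B1 li={b} lo={b}
  B2 li={b} lo={b}
  B3 li={b,u} lo={b,h,p,u}
  B4 li={b} lo=∅
  B5 li={b,h,p,u} lo={b,p,u}
  B6 li={b,p} lo={b,p}
  B7 li=∅ lo=∅
  B8 li={b,p} lo={b,p}
  B9 li=∅ lo=∅

Conflict graph:
  b: {d,h,p,u}
  d: {b}
  h: {b,p,u}
  p: {b,h,u}
  u: {b,h,p}

Registers:
  clique {b,h,p,u} ⇒ need ≥ 4
  assign b→R0 d→R1 h→R1 p→R2 u→R3 — no edge inside a register ⇒ χ ≤ 4
  χ = 4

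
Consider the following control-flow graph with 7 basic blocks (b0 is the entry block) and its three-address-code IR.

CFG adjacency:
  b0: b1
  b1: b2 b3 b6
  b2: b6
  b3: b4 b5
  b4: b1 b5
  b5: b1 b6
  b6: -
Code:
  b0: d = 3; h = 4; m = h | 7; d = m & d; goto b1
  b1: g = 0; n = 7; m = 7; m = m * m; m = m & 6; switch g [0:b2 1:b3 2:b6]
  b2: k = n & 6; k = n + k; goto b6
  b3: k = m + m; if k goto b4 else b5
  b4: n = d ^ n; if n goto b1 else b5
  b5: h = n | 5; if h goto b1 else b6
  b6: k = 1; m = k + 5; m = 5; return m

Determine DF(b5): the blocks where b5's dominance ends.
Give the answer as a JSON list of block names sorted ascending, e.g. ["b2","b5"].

Answer: ["b1", "b6"]

Working:
idom tree: b1←b0 b2←b1 b3←b1 b4←b3 b5←b3 b6←b1
Dom at joins:
  b1: preds {b0,b4,b5}: {b0} ∩ {b0,b1,b3,b4} ∩ {b0,b1,b3,b5} = {b0}; idom=b0
  b5: preds {b3,b4}: {b0,b1,b3} ∩ {b0,b1,b3,b4} = {b0,b1,b3}; idom=b3
  b6: preds {b1,b2,b5}: {b0,b1} ∩ {b0,b1,b2} ∩ {b0,b1,b3,b5} = {b0,b1}; idom=b1

DF walk-up:
  b1←b0: walk · to b0
  b1←b4: walk b4→b3→b1 to b0
  b1←b5: walk b5→b3→b1 to b0
  b5←b3: walk · to b3
  b5←b4: walk b4 to b3
  b6←b1: walk · to b1
  b6←b2: walk b2 to b1
  b6←b5: walk b5→b3 to b1
  b0 → ∅
  b1 → {b1}
  b2 → {b6}
  b3 → {b1,b6}
  b4 → {b1,b5}
  b5 → {b1,b6}
  b6 → ∅

DF(b5) = ["b1", "b6"]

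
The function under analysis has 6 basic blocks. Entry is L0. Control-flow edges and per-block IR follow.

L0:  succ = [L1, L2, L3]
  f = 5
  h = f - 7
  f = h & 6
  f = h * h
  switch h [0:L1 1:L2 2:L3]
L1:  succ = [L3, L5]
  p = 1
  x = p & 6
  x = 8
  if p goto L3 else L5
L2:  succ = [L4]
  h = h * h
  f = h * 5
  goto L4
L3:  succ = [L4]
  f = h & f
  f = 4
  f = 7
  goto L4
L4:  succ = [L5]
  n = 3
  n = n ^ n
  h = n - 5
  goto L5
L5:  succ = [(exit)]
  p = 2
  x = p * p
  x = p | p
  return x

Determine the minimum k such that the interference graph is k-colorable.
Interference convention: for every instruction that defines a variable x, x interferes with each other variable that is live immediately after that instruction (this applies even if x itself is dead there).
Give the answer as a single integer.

Answer: 4

Working:
def/use:
  L0: {f,h} / ∅
  L1: {p,x} / ∅
  L2: {f,h} / {h}
  L3: {f} / {f,h}
  L4: {h,n} / ∅
  L5: {p,x} / ∅

Backward fixpoint:
  live L0: ∅→{f,h}
  live L1: {f,h}→{f,h}
  live L2: {h}→∅
  live L3: {f,h}→∅
  live L4: ∅→∅
  live L5: ∅→∅

Conflict graph:
  f↔{h,p,x}
  h↔{f,p,x}
  n↔∅
  p↔{f,h,x}
  x↔{f,h,p}

Registers:
  {f,h,p,x} pairwise interfere (4-clique) ⇒ χ ≥ 4
  assign f→R0 h→R1 n→R0 p→R2 x→R3 — no edge inside a register ⇒ χ ≤ 4
  χ = 4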